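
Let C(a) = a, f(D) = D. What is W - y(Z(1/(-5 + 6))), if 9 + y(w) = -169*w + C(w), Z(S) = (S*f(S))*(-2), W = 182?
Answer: -145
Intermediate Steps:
Z(S) = -2*S² (Z(S) = (S*S)*(-2) = S²*(-2) = -2*S²)
y(w) = -9 - 168*w (y(w) = -9 + (-169*w + w) = -9 - 168*w)
W - y(Z(1/(-5 + 6))) = 182 - (-9 - (-336)*(1/(-5 + 6))²) = 182 - (-9 - (-336)*(1/1)²) = 182 - (-9 - (-336)*1²) = 182 - (-9 - (-336)) = 182 - (-9 - 168*(-2)) = 182 - (-9 + 336) = 182 - 1*327 = 182 - 327 = -145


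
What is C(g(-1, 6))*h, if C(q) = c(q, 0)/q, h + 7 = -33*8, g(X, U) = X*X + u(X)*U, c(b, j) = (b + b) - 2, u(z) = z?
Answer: -3252/5 ≈ -650.40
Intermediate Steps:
c(b, j) = -2 + 2*b (c(b, j) = 2*b - 2 = -2 + 2*b)
g(X, U) = X**2 + U*X (g(X, U) = X*X + X*U = X**2 + U*X)
h = -271 (h = -7 - 33*8 = -7 - 264 = -271)
C(q) = (-2 + 2*q)/q
C(g(-1, 6))*h = (2 - 2*(-1/(6 - 1)))*(-271) = (2 - 2/((-1*5)))*(-271) = (2 - 2/(-5))*(-271) = (2 - 2*(-1/5))*(-271) = (2 + 2/5)*(-271) = (12/5)*(-271) = -3252/5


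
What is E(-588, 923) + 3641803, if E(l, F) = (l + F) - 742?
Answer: 3641396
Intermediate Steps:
E(l, F) = -742 + F + l (E(l, F) = (F + l) - 742 = -742 + F + l)
E(-588, 923) + 3641803 = (-742 + 923 - 588) + 3641803 = -407 + 3641803 = 3641396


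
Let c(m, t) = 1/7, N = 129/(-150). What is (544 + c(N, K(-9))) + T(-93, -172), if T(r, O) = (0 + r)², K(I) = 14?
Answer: 64352/7 ≈ 9193.1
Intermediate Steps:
T(r, O) = r²
N = -43/50 (N = 129*(-1/150) = -43/50 ≈ -0.86000)
c(m, t) = ⅐
(544 + c(N, K(-9))) + T(-93, -172) = (544 + ⅐) + (-93)² = 3809/7 + 8649 = 64352/7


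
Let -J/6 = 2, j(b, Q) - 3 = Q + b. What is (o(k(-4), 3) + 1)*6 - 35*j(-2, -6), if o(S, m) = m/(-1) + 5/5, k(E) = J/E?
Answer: 169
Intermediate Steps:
j(b, Q) = 3 + Q + b (j(b, Q) = 3 + (Q + b) = 3 + Q + b)
J = -12 (J = -6*2 = -12)
k(E) = -12/E
o(S, m) = 1 - m (o(S, m) = m*(-1) + 5*(⅕) = -m + 1 = 1 - m)
(o(k(-4), 3) + 1)*6 - 35*j(-2, -6) = ((1 - 1*3) + 1)*6 - 35*(3 - 6 - 2) = ((1 - 3) + 1)*6 - 35*(-5) = (-2 + 1)*6 + 175 = -1*6 + 175 = -6 + 175 = 169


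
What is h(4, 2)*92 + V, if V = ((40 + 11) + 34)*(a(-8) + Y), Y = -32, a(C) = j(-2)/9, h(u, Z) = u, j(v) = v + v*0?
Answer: -21338/9 ≈ -2370.9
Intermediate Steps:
j(v) = v (j(v) = v + 0 = v)
a(C) = -2/9
V = -24650/9 (V = ((40 + 11) + 34)*(-2/9 - 32) = (51 + 34)*(-290/9) = 85*(-290/9) = -24650/9 ≈ -2738.9)
h(4, 2)*92 + V = 4*92 - 24650/9 = 368 - 24650/9 = -21338/9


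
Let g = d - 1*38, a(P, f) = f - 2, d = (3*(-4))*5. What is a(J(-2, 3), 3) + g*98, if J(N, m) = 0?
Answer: -9603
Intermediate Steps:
d = -60 (d = -12*5 = -60)
a(P, f) = -2 + f
g = -98 (g = -60 - 1*38 = -60 - 38 = -98)
a(J(-2, 3), 3) + g*98 = (-2 + 3) - 98*98 = 1 - 9604 = -9603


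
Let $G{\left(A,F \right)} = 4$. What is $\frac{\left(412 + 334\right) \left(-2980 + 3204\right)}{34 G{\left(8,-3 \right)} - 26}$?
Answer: $\frac{83552}{55} \approx 1519.1$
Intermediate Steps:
$\frac{\left(412 + 334\right) \left(-2980 + 3204\right)}{34 G{\left(8,-3 \right)} - 26} = \frac{\left(412 + 334\right) \left(-2980 + 3204\right)}{34 \cdot 4 - 26} = \frac{746 \cdot 224}{136 - 26} = \frac{167104}{110} = 167104 \cdot \frac{1}{110} = \frac{83552}{55}$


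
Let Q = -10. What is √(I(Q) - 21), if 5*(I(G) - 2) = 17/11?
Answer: 2*I*√14135/55 ≈ 4.3233*I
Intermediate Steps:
I(G) = 127/55 (I(G) = 2 + (17/11)/5 = 2 + (17*(1/11))/5 = 2 + (⅕)*(17/11) = 2 + 17/55 = 127/55)
√(I(Q) - 21) = √(127/55 - 21) = √(-1028/55) = 2*I*√14135/55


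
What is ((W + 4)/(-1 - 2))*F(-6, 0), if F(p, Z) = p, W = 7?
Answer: 22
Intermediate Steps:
((W + 4)/(-1 - 2))*F(-6, 0) = ((7 + 4)/(-1 - 2))*(-6) = (11/(-3))*(-6) = (11*(-⅓))*(-6) = -11/3*(-6) = 22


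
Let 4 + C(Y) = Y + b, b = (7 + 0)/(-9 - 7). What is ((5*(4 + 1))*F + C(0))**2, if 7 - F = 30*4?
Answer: 2049463441/256 ≈ 8.0057e+6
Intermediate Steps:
F = -113 (F = 7 - 30*4 = 7 - 1*120 = 7 - 120 = -113)
b = -7/16 (b = 7/(-16) = 7*(-1/16) = -7/16 ≈ -0.43750)
C(Y) = -71/16 + Y (C(Y) = -4 + (Y - 7/16) = -4 + (-7/16 + Y) = -71/16 + Y)
((5*(4 + 1))*F + C(0))**2 = ((5*(4 + 1))*(-113) + (-71/16 + 0))**2 = ((5*5)*(-113) - 71/16)**2 = (25*(-113) - 71/16)**2 = (-2825 - 71/16)**2 = (-45271/16)**2 = 2049463441/256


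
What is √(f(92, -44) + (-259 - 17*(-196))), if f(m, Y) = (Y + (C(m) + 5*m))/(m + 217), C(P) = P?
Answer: √293570085/309 ≈ 55.449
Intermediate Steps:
f(m, Y) = (Y + 6*m)/(217 + m) (f(m, Y) = (Y + (m + 5*m))/(m + 217) = (Y + 6*m)/(217 + m))
√(f(92, -44) + (-259 - 17*(-196))) = √((-44 + 6*92)/(217 + 92) + (-259 - 17*(-196))) = √((-44 + 552)/309 + (-259 + 3332)) = √((1/309)*508 + 3073) = √(508/309 + 3073) = √(950065/309) = √293570085/309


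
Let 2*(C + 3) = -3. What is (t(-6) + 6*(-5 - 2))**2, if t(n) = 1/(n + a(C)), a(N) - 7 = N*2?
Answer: 113569/64 ≈ 1774.5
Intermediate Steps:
C = -9/2 (C = -3 + (1/2)*(-3) = -3 - 3/2 = -9/2 ≈ -4.5000)
a(N) = 7 + 2*N (a(N) = 7 + N*2 = 7 + 2*N)
t(n) = 1/(-2 + n) (t(n) = 1/(n + (7 + 2*(-9/2))) = 1/(n + (7 - 9)) = 1/(n - 2) = 1/(-2 + n))
(t(-6) + 6*(-5 - 2))**2 = (1/(-2 - 6) + 6*(-5 - 2))**2 = (1/(-8) + 6*(-7))**2 = (-1/8 - 42)**2 = (-337/8)**2 = 113569/64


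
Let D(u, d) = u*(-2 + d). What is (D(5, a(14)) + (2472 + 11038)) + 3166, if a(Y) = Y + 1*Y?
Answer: 16806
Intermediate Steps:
a(Y) = 2*Y (a(Y) = Y + Y = 2*Y)
(D(5, a(14)) + (2472 + 11038)) + 3166 = (5*(-2 + 2*14) + (2472 + 11038)) + 3166 = (5*(-2 + 28) + 13510) + 3166 = (5*26 + 13510) + 3166 = (130 + 13510) + 3166 = 13640 + 3166 = 16806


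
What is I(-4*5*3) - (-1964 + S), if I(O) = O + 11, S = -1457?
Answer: 3372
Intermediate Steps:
I(O) = 11 + O
I(-4*5*3) - (-1964 + S) = (11 - 4*5*3) - (-1964 - 1457) = (11 - 20*3) - 1*(-3421) = (11 - 60) + 3421 = -49 + 3421 = 3372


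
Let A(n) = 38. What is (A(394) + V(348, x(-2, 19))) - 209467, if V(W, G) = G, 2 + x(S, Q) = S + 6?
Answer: -209427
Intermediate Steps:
x(S, Q) = 4 + S (x(S, Q) = -2 + (S + 6) = -2 + (6 + S) = 4 + S)
(A(394) + V(348, x(-2, 19))) - 209467 = (38 + (4 - 2)) - 209467 = (38 + 2) - 209467 = 40 - 209467 = -209427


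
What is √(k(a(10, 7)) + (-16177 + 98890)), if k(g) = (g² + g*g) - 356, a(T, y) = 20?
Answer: √83157 ≈ 288.37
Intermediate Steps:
k(g) = -356 + 2*g² (k(g) = (g² + g²) - 356 = 2*g² - 356 = -356 + 2*g²)
√(k(a(10, 7)) + (-16177 + 98890)) = √((-356 + 2*20²) + (-16177 + 98890)) = √((-356 + 2*400) + 82713) = √((-356 + 800) + 82713) = √(444 + 82713) = √83157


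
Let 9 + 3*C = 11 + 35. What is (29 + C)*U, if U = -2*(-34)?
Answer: 8432/3 ≈ 2810.7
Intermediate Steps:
U = 68
C = 37/3 (C = -3 + (11 + 35)/3 = -3 + (1/3)*46 = -3 + 46/3 = 37/3 ≈ 12.333)
(29 + C)*U = (29 + 37/3)*68 = (124/3)*68 = 8432/3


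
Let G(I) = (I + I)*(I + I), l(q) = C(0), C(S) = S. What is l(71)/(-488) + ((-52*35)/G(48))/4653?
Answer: -455/10720512 ≈ -4.2442e-5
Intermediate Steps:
l(q) = 0
G(I) = 4*I**2 (G(I) = (2*I)*(2*I) = 4*I**2)
l(71)/(-488) + ((-52*35)/G(48))/4653 = 0/(-488) + ((-52*35)/((4*48**2)))/4653 = 0*(-1/488) - 1820/(4*2304)*(1/4653) = 0 - 1820/9216*(1/4653) = 0 - 1820*1/9216*(1/4653) = 0 - 455/2304*1/4653 = 0 - 455/10720512 = -455/10720512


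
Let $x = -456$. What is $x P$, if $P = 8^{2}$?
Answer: $-29184$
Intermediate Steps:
$P = 64$
$x P = \left(-456\right) 64 = -29184$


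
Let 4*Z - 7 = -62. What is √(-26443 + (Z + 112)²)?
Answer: I*√268639/4 ≈ 129.58*I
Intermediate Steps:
Z = -55/4 (Z = 7/4 + (¼)*(-62) = 7/4 - 31/2 = -55/4 ≈ -13.750)
√(-26443 + (Z + 112)²) = √(-26443 + (-55/4 + 112)²) = √(-26443 + (393/4)²) = √(-26443 + 154449/16) = √(-268639/16) = I*√268639/4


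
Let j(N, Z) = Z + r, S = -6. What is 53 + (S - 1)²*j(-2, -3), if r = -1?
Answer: -143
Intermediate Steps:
j(N, Z) = -1 + Z (j(N, Z) = Z - 1 = -1 + Z)
53 + (S - 1)²*j(-2, -3) = 53 + (-6 - 1)²*(-1 - 3) = 53 + (-7)²*(-4) = 53 + 49*(-4) = 53 - 196 = -143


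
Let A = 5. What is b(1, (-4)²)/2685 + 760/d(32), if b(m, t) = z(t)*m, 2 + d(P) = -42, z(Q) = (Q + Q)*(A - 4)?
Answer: -509798/29535 ≈ -17.261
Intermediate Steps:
z(Q) = 2*Q (z(Q) = (Q + Q)*(5 - 4) = (2*Q)*1 = 2*Q)
d(P) = -44 (d(P) = -2 - 42 = -44)
b(m, t) = 2*m*t (b(m, t) = (2*t)*m = 2*m*t)
b(1, (-4)²)/2685 + 760/d(32) = (2*1*(-4)²)/2685 + 760/(-44) = (2*1*16)*(1/2685) + 760*(-1/44) = 32*(1/2685) - 190/11 = 32/2685 - 190/11 = -509798/29535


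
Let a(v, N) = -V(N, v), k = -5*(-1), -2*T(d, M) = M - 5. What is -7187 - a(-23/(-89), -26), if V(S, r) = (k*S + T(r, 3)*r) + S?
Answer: -653504/89 ≈ -7342.7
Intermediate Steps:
T(d, M) = 5/2 - M/2 (T(d, M) = -(M - 5)/2 = -(-5 + M)/2 = 5/2 - M/2)
k = 5
V(S, r) = r + 6*S (V(S, r) = (5*S + (5/2 - ½*3)*r) + S = (5*S + (5/2 - 3/2)*r) + S = (5*S + 1*r) + S = (5*S + r) + S = (r + 5*S) + S = r + 6*S)
a(v, N) = -v - 6*N (a(v, N) = -(v + 6*N) = -v - 6*N)
-7187 - a(-23/(-89), -26) = -7187 - (-(-23)/(-89) - 6*(-26)) = -7187 - (-(-23)*(-1)/89 + 156) = -7187 - (-1*23/89 + 156) = -7187 - (-23/89 + 156) = -7187 - 1*13861/89 = -7187 - 13861/89 = -653504/89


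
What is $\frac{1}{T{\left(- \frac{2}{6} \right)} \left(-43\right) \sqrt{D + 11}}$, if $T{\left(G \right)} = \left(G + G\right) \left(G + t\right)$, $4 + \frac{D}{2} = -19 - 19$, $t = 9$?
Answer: $- \frac{9 i \sqrt{73}}{163228} \approx - 0.0004711 i$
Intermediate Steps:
$D = -84$ ($D = -8 + 2 \left(-19 - 19\right) = -8 + 2 \left(-38\right) = -8 - 76 = -84$)
$T{\left(G \right)} = 2 G \left(9 + G\right)$ ($T{\left(G \right)} = \left(G + G\right) \left(G + 9\right) = 2 G \left(9 + G\right)$)
$\frac{1}{T{\left(- \frac{2}{6} \right)} \left(-43\right) \sqrt{D + 11}} = \frac{1}{2 \left(- \frac{2}{6}\right) \left(9 - \frac{2}{6}\right) \left(-43\right) \sqrt{-84 + 11}} = \frac{1}{2 \left(\left(-2\right) \frac{1}{6}\right) \left(9 - \frac{1}{3}\right) \left(-43\right) \sqrt{-73}} = \frac{1}{2 \left(- \frac{1}{3}\right) \left(9 - \frac{1}{3}\right) \left(-43\right) i \sqrt{73}} = \frac{1}{2 \left(- \frac{1}{3}\right) \frac{26}{3} \left(-43\right) i \sqrt{73}} = \frac{1}{\left(- \frac{52}{9}\right) \left(-43\right) i \sqrt{73}} = \frac{1}{\frac{2236}{9} i \sqrt{73}} = - \frac{9 i \sqrt{73}}{163228}$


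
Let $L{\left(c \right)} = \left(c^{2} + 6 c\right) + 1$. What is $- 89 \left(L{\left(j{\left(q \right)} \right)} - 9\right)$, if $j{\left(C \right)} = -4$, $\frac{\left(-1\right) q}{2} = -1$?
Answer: $1424$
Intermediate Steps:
$q = 2$ ($q = \left(-2\right) \left(-1\right) = 2$)
$L{\left(c \right)} = 1 + c^{2} + 6 c$
$- 89 \left(L{\left(j{\left(q \right)} \right)} - 9\right) = - 89 \left(\left(1 + \left(-4\right)^{2} + 6 \left(-4\right)\right) - 9\right) = - 89 \left(\left(1 + 16 - 24\right) - 9\right) = - 89 \left(-7 - 9\right) = \left(-89\right) \left(-16\right) = 1424$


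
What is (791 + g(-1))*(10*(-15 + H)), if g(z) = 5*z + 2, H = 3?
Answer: -94560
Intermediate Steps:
g(z) = 2 + 5*z
(791 + g(-1))*(10*(-15 + H)) = (791 + (2 + 5*(-1)))*(10*(-15 + 3)) = (791 + (2 - 5))*(10*(-12)) = (791 - 3)*(-120) = 788*(-120) = -94560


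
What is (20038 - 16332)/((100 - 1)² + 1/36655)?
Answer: 67921715/179627828 ≈ 0.37812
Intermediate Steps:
(20038 - 16332)/((100 - 1)² + 1/36655) = 3706/(99² + 1/36655) = 3706/(9801 + 1/36655) = 3706/(359255656/36655) = 3706*(36655/359255656) = 67921715/179627828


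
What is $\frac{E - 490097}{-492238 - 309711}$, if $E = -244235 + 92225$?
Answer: $\frac{642107}{801949} \approx 0.80068$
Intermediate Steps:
$E = -152010$
$\frac{E - 490097}{-492238 - 309711} = \frac{-152010 - 490097}{-492238 - 309711} = - \frac{642107}{-801949} = \left(-642107\right) \left(- \frac{1}{801949}\right) = \frac{642107}{801949}$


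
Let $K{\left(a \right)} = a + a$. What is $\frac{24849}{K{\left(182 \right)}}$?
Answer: $\frac{24849}{364} \approx 68.266$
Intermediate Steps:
$K{\left(a \right)} = 2 a$
$\frac{24849}{K{\left(182 \right)}} = \frac{24849}{2 \cdot 182} = \frac{24849}{364}$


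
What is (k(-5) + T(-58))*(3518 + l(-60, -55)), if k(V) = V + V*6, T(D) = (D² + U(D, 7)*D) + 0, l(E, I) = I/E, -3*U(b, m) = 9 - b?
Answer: 585815171/36 ≈ 1.6273e+7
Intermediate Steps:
U(b, m) = -3 + b/3 (U(b, m) = -(9 - b)/3 = -3 + b/3)
T(D) = D² + D*(-3 + D/3) (T(D) = (D² + (-3 + D/3)*D) + 0 = (D² + D*(-3 + D/3)) + 0 = D² + D*(-3 + D/3))
k(V) = 7*V (k(V) = V + 6*V = 7*V)
(k(-5) + T(-58))*(3518 + l(-60, -55)) = (7*(-5) + (⅓)*(-58)*(-9 + 4*(-58)))*(3518 - 55/(-60)) = (-35 + (⅓)*(-58)*(-9 - 232))*(3518 - 55*(-1/60)) = (-35 + (⅓)*(-58)*(-241))*(3518 + 11/12) = (-35 + 13978/3)*(42227/12) = (13873/3)*(42227/12) = 585815171/36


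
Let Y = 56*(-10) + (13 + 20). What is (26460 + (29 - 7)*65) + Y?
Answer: 27363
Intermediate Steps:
Y = -527 (Y = -560 + 33 = -527)
(26460 + (29 - 7)*65) + Y = (26460 + (29 - 7)*65) - 527 = (26460 + 22*65) - 527 = (26460 + 1430) - 527 = 27890 - 527 = 27363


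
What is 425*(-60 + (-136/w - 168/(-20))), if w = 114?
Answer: -1278910/57 ≈ -22437.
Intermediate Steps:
425*(-60 + (-136/w - 168/(-20))) = 425*(-60 + (-136/114 - 168/(-20))) = 425*(-60 + (-136*1/114 - 168*(-1/20))) = 425*(-60 + (-68/57 + 42/5)) = 425*(-60 + 2054/285) = 425*(-15046/285) = -1278910/57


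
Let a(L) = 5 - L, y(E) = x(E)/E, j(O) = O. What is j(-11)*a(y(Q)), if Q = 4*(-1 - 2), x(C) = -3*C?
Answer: -88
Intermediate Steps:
Q = -12 (Q = 4*(-3) = -12)
y(E) = -3 (y(E) = (-3*E)/E = -3)
j(-11)*a(y(Q)) = -11*(5 - 1*(-3)) = -11*(5 + 3) = -11*8 = -88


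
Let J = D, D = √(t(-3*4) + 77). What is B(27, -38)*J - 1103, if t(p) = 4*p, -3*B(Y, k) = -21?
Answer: -1103 + 7*√29 ≈ -1065.3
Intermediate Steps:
B(Y, k) = 7 (B(Y, k) = -⅓*(-21) = 7)
D = √29 (D = √(4*(-3*4) + 77) = √(4*(-12) + 77) = √(-48 + 77) = √29 ≈ 5.3852)
J = √29 ≈ 5.3852
B(27, -38)*J - 1103 = 7*√29 - 1103 = -1103 + 7*√29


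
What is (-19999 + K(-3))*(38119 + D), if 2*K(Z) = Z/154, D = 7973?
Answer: -70978165485/77 ≈ -9.2179e+8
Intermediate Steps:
K(Z) = Z/308 (K(Z) = (Z/154)/2 = Z/308)
(-19999 + K(-3))*(38119 + D) = (-19999 + (1/308)*(-3))*(38119 + 7973) = (-19999 - 3/308)*46092 = -6159695/308*46092 = -70978165485/77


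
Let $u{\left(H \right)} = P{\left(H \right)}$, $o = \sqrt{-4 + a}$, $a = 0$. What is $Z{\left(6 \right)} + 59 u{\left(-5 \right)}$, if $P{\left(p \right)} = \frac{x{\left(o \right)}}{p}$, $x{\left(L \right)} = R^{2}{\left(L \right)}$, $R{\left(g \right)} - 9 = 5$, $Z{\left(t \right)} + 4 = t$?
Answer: $- \frac{11554}{5} \approx -2310.8$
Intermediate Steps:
$Z{\left(t \right)} = -4 + t$
$R{\left(g \right)} = 14$ ($R{\left(g \right)} = 9 + 5 = 14$)
$o = 2 i$ ($o = \sqrt{-4 + 0} = \sqrt{-4} = 2 i \approx 2.0 i$)
$x{\left(L \right)} = 196$ ($x{\left(L \right)} = 14^{2} = 196$)
$P{\left(p \right)} = \frac{196}{p}$
$u{\left(H \right)} = \frac{196}{H}$
$Z{\left(6 \right)} + 59 u{\left(-5 \right)} = \left(-4 + 6\right) + 59 \frac{196}{-5} = 2 + 59 \cdot 196 \left(- \frac{1}{5}\right) = 2 + 59 \left(- \frac{196}{5}\right) = 2 - \frac{11564}{5} = - \frac{11554}{5}$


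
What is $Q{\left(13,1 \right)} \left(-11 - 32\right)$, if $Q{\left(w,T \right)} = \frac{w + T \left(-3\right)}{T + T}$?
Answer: $-215$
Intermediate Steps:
$Q{\left(w,T \right)} = \frac{w - 3 T}{2 T}$
$Q{\left(13,1 \right)} \left(-11 - 32\right) = \frac{13 - 3}{2 \cdot 1} \left(-11 - 32\right) = \frac{1}{2} \cdot 1 \left(13 - 3\right) \left(-43\right) = \frac{1}{2} \cdot 1 \cdot 10 \left(-43\right) = 5 \left(-43\right) = -215$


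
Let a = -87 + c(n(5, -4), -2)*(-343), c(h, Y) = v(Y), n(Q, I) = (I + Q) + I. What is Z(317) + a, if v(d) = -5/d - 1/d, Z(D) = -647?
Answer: -1763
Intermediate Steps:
n(Q, I) = Q + 2*I
v(d) = -6/d
c(h, Y) = -6/Y
a = -1116 (a = -87 - 6/(-2)*(-343) = -87 - 6*(-½)*(-343) = -87 + 3*(-343) = -87 - 1029 = -1116)
Z(317) + a = -647 - 1116 = -1763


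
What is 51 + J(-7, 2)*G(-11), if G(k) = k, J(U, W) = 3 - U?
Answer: -59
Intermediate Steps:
51 + J(-7, 2)*G(-11) = 51 + (3 - 1*(-7))*(-11) = 51 + (3 + 7)*(-11) = 51 + 10*(-11) = 51 - 110 = -59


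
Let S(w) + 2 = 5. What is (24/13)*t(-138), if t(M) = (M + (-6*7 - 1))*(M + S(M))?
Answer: 586440/13 ≈ 45111.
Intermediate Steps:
S(w) = 3 (S(w) = -2 + 5 = 3)
t(M) = (-43 + M)*(3 + M) (t(M) = (M + (-6*7 - 1))*(M + 3) = (M + (-42 - 1))*(3 + M) = (M - 43)*(3 + M) = (-43 + M)*(3 + M))
(24/13)*t(-138) = (24/13)*(-129 + (-138)² - 40*(-138)) = (24*(1/13))*(-129 + 19044 + 5520) = (24/13)*24435 = 586440/13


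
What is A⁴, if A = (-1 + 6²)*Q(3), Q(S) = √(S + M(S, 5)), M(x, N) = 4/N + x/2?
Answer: 168610225/4 ≈ 4.2153e+7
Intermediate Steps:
M(x, N) = x/2 + 4/N (M(x, N) = 4/N + x*(½) = 4/N + x/2 = x/2 + 4/N)
Q(S) = √(⅘ + 3*S/2) (Q(S) = √(S + (S/2 + 4/5)) = √(S + (S/2 + 4*(⅕))) = √(S + (S/2 + ⅘)) = √(S + (⅘ + S/2)) = √(⅘ + 3*S/2))
A = 7*√530/2 (A = (-1 + 6²)*(√(80 + 150*3)/10) = (-1 + 36)*(√(80 + 450)/10) = 35*(√530/10) = 7*√530/2 ≈ 80.576)
A⁴ = (7*√530/2)⁴ = 168610225/4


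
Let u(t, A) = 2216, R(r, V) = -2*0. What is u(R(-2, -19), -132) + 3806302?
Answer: 3808518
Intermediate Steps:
R(r, V) = 0
u(R(-2, -19), -132) + 3806302 = 2216 + 3806302 = 3808518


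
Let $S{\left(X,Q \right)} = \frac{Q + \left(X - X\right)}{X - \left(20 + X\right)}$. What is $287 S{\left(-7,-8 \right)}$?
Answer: $\frac{574}{5} \approx 114.8$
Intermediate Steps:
$S{\left(X,Q \right)} = - \frac{Q}{20}$ ($S{\left(X,Q \right)} = \frac{Q + 0}{-20} = Q \left(- \frac{1}{20}\right) = - \frac{Q}{20}$)
$287 S{\left(-7,-8 \right)} = 287 \left(\left(- \frac{1}{20}\right) \left(-8\right)\right) = 287 \cdot \frac{2}{5} = \frac{574}{5}$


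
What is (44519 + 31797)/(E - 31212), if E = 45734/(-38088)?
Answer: -1453361904/594424195 ≈ -2.4450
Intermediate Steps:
E = -22867/19044 (E = 45734*(-1/38088) = -22867/19044 ≈ -1.2007)
(44519 + 31797)/(E - 31212) = (44519 + 31797)/(-22867/19044 - 31212) = 76316/(-594424195/19044) = 76316*(-19044/594424195) = -1453361904/594424195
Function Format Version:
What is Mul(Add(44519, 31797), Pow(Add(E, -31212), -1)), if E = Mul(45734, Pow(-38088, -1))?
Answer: Rational(-1453361904, 594424195) ≈ -2.4450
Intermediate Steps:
E = Rational(-22867, 19044) (E = Mul(45734, Rational(-1, 38088)) = Rational(-22867, 19044) ≈ -1.2007)
Mul(Add(44519, 31797), Pow(Add(E, -31212), -1)) = Mul(Add(44519, 31797), Pow(Add(Rational(-22867, 19044), -31212), -1)) = Mul(76316, Pow(Rational(-594424195, 19044), -1)) = Mul(76316, Rational(-19044, 594424195)) = Rational(-1453361904, 594424195)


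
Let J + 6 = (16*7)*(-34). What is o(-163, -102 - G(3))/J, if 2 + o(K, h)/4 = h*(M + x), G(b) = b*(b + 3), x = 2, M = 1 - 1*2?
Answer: 244/1907 ≈ 0.12795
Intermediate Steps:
M = -1 (M = 1 - 2 = -1)
G(b) = b*(3 + b)
o(K, h) = -8 + 4*h (o(K, h) = -8 + 4*(h*(-1 + 2)) = -8 + 4*(h*1) = -8 + 4*h)
J = -3814 (J = -6 + (16*7)*(-34) = -6 + 112*(-34) = -6 - 3808 = -3814)
o(-163, -102 - G(3))/J = (-8 + 4*(-102 - 3*(3 + 3)))/(-3814) = (-8 + 4*(-102 - 3*6))*(-1/3814) = (-8 + 4*(-102 - 1*18))*(-1/3814) = (-8 + 4*(-102 - 18))*(-1/3814) = (-8 + 4*(-120))*(-1/3814) = (-8 - 480)*(-1/3814) = -488*(-1/3814) = 244/1907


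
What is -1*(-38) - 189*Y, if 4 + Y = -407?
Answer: 77717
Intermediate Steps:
Y = -411 (Y = -4 - 407 = -411)
-1*(-38) - 189*Y = -1*(-38) - 189*(-411) = 38 + 77679 = 77717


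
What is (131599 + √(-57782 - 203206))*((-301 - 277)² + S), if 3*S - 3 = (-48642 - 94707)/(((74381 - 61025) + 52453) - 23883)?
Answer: 1843280863593273/41926 + 14006799927*I*√65247/20963 ≈ 4.3965e+10 + 1.7067e+8*I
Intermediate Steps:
S = -5857/41926 (S = 1 + ((-48642 - 94707)/(((74381 - 61025) + 52453) - 23883))/3 = 1 + (-143349/((13356 + 52453) - 23883))/3 = 1 + (-143349/(65809 - 23883))/3 = 1 + (-143349/41926)/3 = 1 + (-143349*1/41926)/3 = 1 + (⅓)*(-143349/41926) = 1 - 47783/41926 = -5857/41926 ≈ -0.13970)
(131599 + √(-57782 - 203206))*((-301 - 277)² + S) = (131599 + √(-57782 - 203206))*((-301 - 277)² - 5857/41926) = (131599 + √(-260988))*((-578)² - 5857/41926) = (131599 + 2*I*√65247)*(334084 - 5857/41926) = (131599 + 2*I*√65247)*(14006799927/41926) = 1843280863593273/41926 + 14006799927*I*√65247/20963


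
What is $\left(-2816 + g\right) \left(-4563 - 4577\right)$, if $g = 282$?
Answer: $23160760$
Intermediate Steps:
$\left(-2816 + g\right) \left(-4563 - 4577\right) = \left(-2816 + 282\right) \left(-4563 - 4577\right) = \left(-2534\right) \left(-9140\right) = 23160760$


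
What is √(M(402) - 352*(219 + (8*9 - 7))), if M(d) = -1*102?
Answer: I*√100070 ≈ 316.34*I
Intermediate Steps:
M(d) = -102
√(M(402) - 352*(219 + (8*9 - 7))) = √(-102 - 352*(219 + (8*9 - 7))) = √(-102 - 352*(219 + (72 - 7))) = √(-102 - 352*(219 + 65)) = √(-102 - 352*284) = √(-102 - 99968) = √(-100070) = I*√100070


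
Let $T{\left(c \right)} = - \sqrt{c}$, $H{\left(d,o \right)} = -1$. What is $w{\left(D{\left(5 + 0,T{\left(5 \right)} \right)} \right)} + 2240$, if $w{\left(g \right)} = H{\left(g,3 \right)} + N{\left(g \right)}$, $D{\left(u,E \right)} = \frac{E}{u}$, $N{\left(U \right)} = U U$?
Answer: $\frac{11196}{5} \approx 2239.2$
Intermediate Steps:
$N{\left(U \right)} = U^{2}$
$w{\left(g \right)} = -1 + g^{2}$
$w{\left(D{\left(5 + 0,T{\left(5 \right)} \right)} \right)} + 2240 = \left(-1 + \left(\frac{\left(-1\right) \sqrt{5}}{5 + 0}\right)^{2}\right) + 2240 = \left(-1 + \left(\frac{\left(-1\right) \sqrt{5}}{5}\right)^{2}\right) + 2240 = \left(-1 + \left(- \sqrt{5} \cdot \frac{1}{5}\right)^{2}\right) + 2240 = \left(-1 + \left(- \frac{\sqrt{5}}{5}\right)^{2}\right) + 2240 = \left(-1 + \frac{1}{5}\right) + 2240 = - \frac{4}{5} + 2240 = \frac{11196}{5}$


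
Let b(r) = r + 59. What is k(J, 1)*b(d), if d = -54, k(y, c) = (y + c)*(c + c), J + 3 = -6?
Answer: -80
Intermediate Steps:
J = -9 (J = -3 - 6 = -9)
k(y, c) = 2*c*(c + y) (k(y, c) = (c + y)*(2*c) = 2*c*(c + y))
b(r) = 59 + r
k(J, 1)*b(d) = (2*1*(1 - 9))*(59 - 54) = (2*1*(-8))*5 = -16*5 = -80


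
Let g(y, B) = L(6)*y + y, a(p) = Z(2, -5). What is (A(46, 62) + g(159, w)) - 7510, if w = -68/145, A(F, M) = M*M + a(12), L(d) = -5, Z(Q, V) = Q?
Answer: -4300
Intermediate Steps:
a(p) = 2
A(F, M) = 2 + M² (A(F, M) = M*M + 2 = M² + 2 = 2 + M²)
w = -68/145 (w = -68*1/145 = -68/145 ≈ -0.46897)
g(y, B) = -4*y (g(y, B) = -5*y + y = -4*y)
(A(46, 62) + g(159, w)) - 7510 = ((2 + 62²) - 4*159) - 7510 = ((2 + 3844) - 636) - 7510 = (3846 - 636) - 7510 = 3210 - 7510 = -4300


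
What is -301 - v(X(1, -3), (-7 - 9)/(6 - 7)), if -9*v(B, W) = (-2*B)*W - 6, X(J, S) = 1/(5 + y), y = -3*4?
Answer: -18973/63 ≈ -301.16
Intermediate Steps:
y = -12
X(J, S) = -⅐ (X(J, S) = 1/(5 - 12) = 1/(-7) = -⅐)
v(B, W) = ⅔ + 2*B*W/9 (v(B, W) = -((-2*B)*W - 6)/9 = -(-2*B*W - 6)/9 = -(-6 - 2*B*W)/9 = ⅔ + 2*B*W/9)
-301 - v(X(1, -3), (-7 - 9)/(6 - 7)) = -301 - (⅔ + (2/9)*(-⅐)*((-7 - 9)/(6 - 7))) = -301 - (⅔ + (2/9)*(-⅐)*(-16/(-1))) = -301 - (⅔ + (2/9)*(-⅐)*(-16*(-1))) = -301 - (⅔ + (2/9)*(-⅐)*16) = -301 - (⅔ - 32/63) = -301 - 1*10/63 = -301 - 10/63 = -18973/63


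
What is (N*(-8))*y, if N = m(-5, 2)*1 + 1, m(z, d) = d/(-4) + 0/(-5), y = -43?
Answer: 172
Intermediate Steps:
m(z, d) = -d/4 (m(z, d) = d*(-¼) + 0*(-⅕) = -d/4 + 0 = -d/4)
N = ½ (N = -¼*2*1 + 1 = -½*1 + 1 = -½ + 1 = ½ ≈ 0.50000)
(N*(-8))*y = ((½)*(-8))*(-43) = -4*(-43) = 172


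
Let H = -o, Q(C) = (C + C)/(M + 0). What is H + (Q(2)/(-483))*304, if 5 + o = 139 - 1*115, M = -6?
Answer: -26923/1449 ≈ -18.580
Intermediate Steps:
o = 19 (o = -5 + (139 - 1*115) = -5 + (139 - 115) = -5 + 24 = 19)
Q(C) = -C/3 (Q(C) = (C + C)/(-6 + 0) = (2*C)/(-6) = (2*C)*(-⅙) = -C/3)
H = -19 (H = -1*19 = -19)
H + (Q(2)/(-483))*304 = -19 + (-⅓*2/(-483))*304 = -19 - ⅔*(-1/483)*304 = -19 + (2/1449)*304 = -19 + 608/1449 = -26923/1449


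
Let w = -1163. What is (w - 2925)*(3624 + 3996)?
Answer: -31150560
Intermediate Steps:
(w - 2925)*(3624 + 3996) = (-1163 - 2925)*(3624 + 3996) = -4088*7620 = -31150560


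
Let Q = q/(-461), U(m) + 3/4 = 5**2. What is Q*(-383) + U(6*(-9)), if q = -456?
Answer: -653875/1844 ≈ -354.60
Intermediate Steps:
U(m) = 97/4 (U(m) = -3/4 + 5**2 = -3/4 + 25 = 97/4)
Q = 456/461 (Q = -456/(-461) = -456*(-1/461) = 456/461 ≈ 0.98915)
Q*(-383) + U(6*(-9)) = (456/461)*(-383) + 97/4 = -174648/461 + 97/4 = -653875/1844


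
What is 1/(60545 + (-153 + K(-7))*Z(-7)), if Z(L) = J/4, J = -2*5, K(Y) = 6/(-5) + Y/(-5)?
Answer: 1/60927 ≈ 1.6413e-5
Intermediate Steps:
K(Y) = -6/5 - Y/5 (K(Y) = 6*(-1/5) + Y*(-1/5) = -6/5 - Y/5)
J = -10
Z(L) = -5/2 (Z(L) = -10/4 = -10*1/4 = -5/2)
1/(60545 + (-153 + K(-7))*Z(-7)) = 1/(60545 + (-153 + (-6/5 - 1/5*(-7)))*(-5/2)) = 1/(60545 + (-153 + (-6/5 + 7/5))*(-5/2)) = 1/(60545 + (-153 + 1/5)*(-5/2)) = 1/(60545 - 764/5*(-5/2)) = 1/(60545 + 382) = 1/60927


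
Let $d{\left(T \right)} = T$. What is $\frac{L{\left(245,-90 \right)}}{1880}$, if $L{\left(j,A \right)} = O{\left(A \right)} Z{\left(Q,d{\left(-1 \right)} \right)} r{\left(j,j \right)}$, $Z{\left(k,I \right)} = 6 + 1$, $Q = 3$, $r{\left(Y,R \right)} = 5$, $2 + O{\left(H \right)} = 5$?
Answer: $\frac{21}{376} \approx 0.055851$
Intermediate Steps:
$O{\left(H \right)} = 3$ ($O{\left(H \right)} = -2 + 5 = 3$)
$Z{\left(k,I \right)} = 7$
$L{\left(j,A \right)} = 105$ ($L{\left(j,A \right)} = 3 \cdot 7 \cdot 5 = 21 \cdot 5 = 105$)
$\frac{L{\left(245,-90 \right)}}{1880} = \frac{105}{1880} = 105 \cdot \frac{1}{1880} = \frac{21}{376}$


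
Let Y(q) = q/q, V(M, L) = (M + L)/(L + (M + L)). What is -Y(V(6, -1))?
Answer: -1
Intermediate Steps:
V(M, L) = (L + M)/(M + 2*L) (V(M, L) = (L + M)/(L + (L + M)) = (L + M)/(M + 2*L))
Y(q) = 1
-Y(V(6, -1)) = -1*1 = -1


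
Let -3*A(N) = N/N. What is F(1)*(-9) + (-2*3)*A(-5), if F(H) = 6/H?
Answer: -52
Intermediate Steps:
A(N) = -1/3 (A(N) = -N/(3*N) = -1/3*1 = -1/3)
F(1)*(-9) + (-2*3)*A(-5) = (6/1)*(-9) - 2*3*(-1/3) = (6*1)*(-9) - 6*(-1/3) = 6*(-9) + 2 = -54 + 2 = -52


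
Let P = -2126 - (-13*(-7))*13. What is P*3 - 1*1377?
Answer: -11304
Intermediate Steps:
P = -3309 (P = -2126 - 91*13 = -2126 - 1*1183 = -2126 - 1183 = -3309)
P*3 - 1*1377 = -3309*3 - 1*1377 = -9927 - 1377 = -11304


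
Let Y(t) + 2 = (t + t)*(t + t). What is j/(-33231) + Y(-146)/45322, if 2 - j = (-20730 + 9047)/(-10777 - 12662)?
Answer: 33204548413184/17650684829349 ≈ 1.8812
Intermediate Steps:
Y(t) = -2 + 4*t² (Y(t) = -2 + (t + t)*(t + t) = -2 + (2*t)*(2*t) = -2 + 4*t²)
j = 35195/23439 (j = 2 - (-20730 + 9047)/(-10777 - 12662) = 2 - (-11683)/(-23439) = 2 - (-11683)*(-1)/23439 = 2 - 1*11683/23439 = 2 - 11683/23439 = 35195/23439 ≈ 1.5016)
j/(-33231) + Y(-146)/45322 = (35195/23439)/(-33231) + (-2 + 4*(-146)²)/45322 = (35195/23439)*(-1/33231) + (-2 + 4*21316)*(1/45322) = -35195/778901409 + (-2 + 85264)*(1/45322) = -35195/778901409 + 85262*(1/45322) = -35195/778901409 + 42631/22661 = 33204548413184/17650684829349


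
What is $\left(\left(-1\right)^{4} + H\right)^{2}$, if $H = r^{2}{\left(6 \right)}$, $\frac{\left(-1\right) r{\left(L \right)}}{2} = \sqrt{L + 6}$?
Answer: $2401$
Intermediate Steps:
$r{\left(L \right)} = - 2 \sqrt{6 + L}$ ($r{\left(L \right)} = - 2 \sqrt{L + 6} = - 2 \sqrt{6 + L}$)
$H = 48$ ($H = \left(- 2 \sqrt{6 + 6}\right)^{2} = \left(- 2 \sqrt{12}\right)^{2} = \left(- 2 \cdot 2 \sqrt{3}\right)^{2} = \left(- 4 \sqrt{3}\right)^{2} = 48$)
$\left(\left(-1\right)^{4} + H\right)^{2} = \left(\left(-1\right)^{4} + 48\right)^{2} = \left(1 + 48\right)^{2} = 49^{2} = 2401$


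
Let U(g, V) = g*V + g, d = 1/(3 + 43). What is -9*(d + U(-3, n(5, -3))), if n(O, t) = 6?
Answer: 8685/46 ≈ 188.80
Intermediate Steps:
d = 1/46 ≈ 0.021739
U(g, V) = g + V*g (U(g, V) = V*g + g = g + V*g)
-9*(d + U(-3, n(5, -3))) = -9*(1/46 - 3*(1 + 6)) = -9*(1/46 - 3*7) = -9*(1/46 - 21) = -9*(-965/46) = 8685/46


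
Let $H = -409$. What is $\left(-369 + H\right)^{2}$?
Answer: $605284$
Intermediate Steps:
$\left(-369 + H\right)^{2} = \left(-369 - 409\right)^{2} = \left(-778\right)^{2} = 605284$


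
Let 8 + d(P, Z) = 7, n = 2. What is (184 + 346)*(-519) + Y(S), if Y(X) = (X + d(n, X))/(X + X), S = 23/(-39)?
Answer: -6326579/23 ≈ -2.7507e+5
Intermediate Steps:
d(P, Z) = -1 (d(P, Z) = -8 + 7 = -1)
S = -23/39 (S = 23*(-1/39) = -23/39 ≈ -0.58974)
Y(X) = (-1 + X)/(2*X) (Y(X) = (X - 1)/(X + X) = (-1 + X)/((2*X)) = (-1 + X)*(1/(2*X)) = (-1 + X)/(2*X))
(184 + 346)*(-519) + Y(S) = (184 + 346)*(-519) + (-1 - 23/39)/(2*(-23/39)) = 530*(-519) + (½)*(-39/23)*(-62/39) = -275070 + 31/23 = -6326579/23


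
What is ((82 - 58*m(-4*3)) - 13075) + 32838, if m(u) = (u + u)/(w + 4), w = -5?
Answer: 18453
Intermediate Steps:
m(u) = -2*u (m(u) = (u + u)/(-5 + 4) = (2*u)/(-1) = (2*u)*(-1) = -2*u)
((82 - 58*m(-4*3)) - 13075) + 32838 = ((82 - (-116)*(-4*3)) - 13075) + 32838 = ((82 - (-116)*(-12)) - 13075) + 32838 = ((82 - 58*24) - 13075) + 32838 = ((82 - 1392) - 13075) + 32838 = (-1310 - 13075) + 32838 = -14385 + 32838 = 18453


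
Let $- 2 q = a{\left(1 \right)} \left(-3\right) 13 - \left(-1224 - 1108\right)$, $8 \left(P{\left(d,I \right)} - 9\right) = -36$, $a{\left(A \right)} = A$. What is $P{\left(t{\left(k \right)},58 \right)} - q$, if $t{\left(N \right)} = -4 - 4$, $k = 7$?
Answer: $1151$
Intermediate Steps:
$t{\left(N \right)} = -8$ ($t{\left(N \right)} = -4 - 4 = -8$)
$P{\left(d,I \right)} = \frac{9}{2}$ ($P{\left(d,I \right)} = 9 + \frac{1}{8} \left(-36\right) = 9 - \frac{9}{2} = \frac{9}{2}$)
$q = - \frac{2293}{2}$ ($q = - \frac{1 \left(-3\right) 13 - \left(-1224 - 1108\right)}{2} = - \frac{\left(-3\right) 13 - \left(-1224 - 1108\right)}{2} = - \frac{-39 - -2332}{2} = - \frac{-39 + 2332}{2} = \left(- \frac{1}{2}\right) 2293 = - \frac{2293}{2} \approx -1146.5$)
$P{\left(t{\left(k \right)},58 \right)} - q = \frac{9}{2} - - \frac{2293}{2} = \frac{9}{2} + \frac{2293}{2} = 1151$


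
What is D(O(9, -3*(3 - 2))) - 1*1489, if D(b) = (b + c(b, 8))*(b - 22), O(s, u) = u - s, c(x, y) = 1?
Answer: -1115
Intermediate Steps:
D(b) = (1 + b)*(-22 + b) (D(b) = (b + 1)*(b - 22) = (1 + b)*(-22 + b))
D(O(9, -3*(3 - 2))) - 1*1489 = (-22 + (-3*(3 - 2) - 1*9)² - 21*(-3*(3 - 2) - 1*9)) - 1*1489 = (-22 + (-3*1 - 9)² - 21*(-3*1 - 9)) - 1489 = (-22 + (-3 - 9)² - 21*(-3 - 9)) - 1489 = (-22 + (-12)² - 21*(-12)) - 1489 = (-22 + 144 + 252) - 1489 = 374 - 1489 = -1115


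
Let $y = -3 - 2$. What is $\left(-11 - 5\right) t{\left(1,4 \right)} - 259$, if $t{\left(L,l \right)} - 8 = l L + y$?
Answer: $-371$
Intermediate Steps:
$y = -5$ ($y = -3 - 2 = -5$)
$t{\left(L,l \right)} = 3 + L l$ ($t{\left(L,l \right)} = 8 + \left(l L - 5\right) = 8 + \left(L l - 5\right) = 8 + \left(-5 + L l\right) = 3 + L l$)
$\left(-11 - 5\right) t{\left(1,4 \right)} - 259 = \left(-11 - 5\right) \left(3 + 1 \cdot 4\right) - 259 = - 16 \left(3 + 4\right) - 259 = \left(-16\right) 7 - 259 = -112 - 259 = -371$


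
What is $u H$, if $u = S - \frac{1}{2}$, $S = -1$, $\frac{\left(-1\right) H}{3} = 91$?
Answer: $\frac{819}{2} \approx 409.5$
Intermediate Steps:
$H = -273$ ($H = \left(-3\right) 91 = -273$)
$u = - \frac{3}{2}$ ($u = -1 - \frac{1}{2} = - \frac{3}{2} \approx -1.5$)
$u H = \left(- \frac{3}{2}\right) \left(-273\right) = \frac{819}{2}$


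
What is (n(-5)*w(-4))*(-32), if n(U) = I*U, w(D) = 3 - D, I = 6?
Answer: 6720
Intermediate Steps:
n(U) = 6*U
(n(-5)*w(-4))*(-32) = ((6*(-5))*(3 - 1*(-4)))*(-32) = -30*(3 + 4)*(-32) = -30*7*(-32) = -210*(-32) = 6720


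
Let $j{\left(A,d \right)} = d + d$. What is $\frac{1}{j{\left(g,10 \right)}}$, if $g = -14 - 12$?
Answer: $\frac{1}{20} \approx 0.05$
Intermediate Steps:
$g = -26$ ($g = -14 - 12 = -26$)
$j{\left(A,d \right)} = 2 d$
$\frac{1}{j{\left(g,10 \right)}} = \frac{1}{2 \cdot 10} = \frac{1}{20}$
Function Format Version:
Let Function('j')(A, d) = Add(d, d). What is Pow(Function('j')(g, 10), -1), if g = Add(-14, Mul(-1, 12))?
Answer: Rational(1, 20) ≈ 0.050000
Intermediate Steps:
g = -26 (g = Add(-14, -12) = -26)
Function('j')(A, d) = Mul(2, d)
Pow(Function('j')(g, 10), -1) = Pow(Mul(2, 10), -1) = Pow(20, -1) = Rational(1, 20)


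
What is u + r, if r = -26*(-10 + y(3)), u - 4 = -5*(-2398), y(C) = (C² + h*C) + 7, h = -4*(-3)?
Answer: 10902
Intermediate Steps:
h = 12
y(C) = 7 + C² + 12*C (y(C) = (C² + 12*C) + 7 = 7 + C² + 12*C)
u = 11994 (u = 4 - 5*(-2398) = 4 + 11990 = 11994)
r = -1092 (r = -26*(-10 + (7 + 3² + 12*3)) = -26*(-10 + (7 + 9 + 36)) = -26*(-10 + 52) = -26*42 = -1092)
u + r = 11994 - 1092 = 10902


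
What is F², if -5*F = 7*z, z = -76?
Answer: 283024/25 ≈ 11321.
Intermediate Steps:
F = 532/5 (F = -7*(-76)/5 = -⅕*(-532) = 532/5 ≈ 106.40)
F² = (532/5)² = 283024/25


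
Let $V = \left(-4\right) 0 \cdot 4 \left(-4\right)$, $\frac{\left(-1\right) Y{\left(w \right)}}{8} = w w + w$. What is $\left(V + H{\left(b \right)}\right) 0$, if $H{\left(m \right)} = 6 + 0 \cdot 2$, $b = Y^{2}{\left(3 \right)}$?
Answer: $0$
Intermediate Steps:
$Y{\left(w \right)} = - 8 w - 8 w^{2}$ ($Y{\left(w \right)} = - 8 \left(w w + w\right) = - 8 \left(w^{2} + w\right) = - 8 \left(w + w^{2}\right) = - 8 w - 8 w^{2}$)
$V = 0$ ($V = 0 \cdot 4 \left(-4\right) = 0 \left(-4\right) = 0$)
$b = 9216$ ($b = \left(\left(-8\right) 3 \left(1 + 3\right)\right)^{2} = \left(\left(-8\right) 3 \cdot 4\right)^{2} = \left(-96\right)^{2} = 9216$)
$H{\left(m \right)} = 6$ ($H{\left(m \right)} = 6 + 0 = 6$)
$\left(V + H{\left(b \right)}\right) 0 = \left(0 + 6\right) 0 = 6 \cdot 0 = 0$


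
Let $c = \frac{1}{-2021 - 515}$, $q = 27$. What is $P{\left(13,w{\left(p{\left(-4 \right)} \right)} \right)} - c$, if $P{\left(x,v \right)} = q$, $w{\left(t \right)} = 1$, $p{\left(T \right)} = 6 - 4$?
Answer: $\frac{68473}{2536} \approx 27.0$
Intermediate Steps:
$p{\left(T \right)} = 2$ ($p{\left(T \right)} = 6 - 4 = 2$)
$P{\left(x,v \right)} = 27$
$c = - \frac{1}{2536}$ ($c = \frac{1}{-2536} = - \frac{1}{2536} \approx -0.00039432$)
$P{\left(13,w{\left(p{\left(-4 \right)} \right)} \right)} - c = 27 - - \frac{1}{2536} = 27 + \frac{1}{2536} = \frac{68473}{2536}$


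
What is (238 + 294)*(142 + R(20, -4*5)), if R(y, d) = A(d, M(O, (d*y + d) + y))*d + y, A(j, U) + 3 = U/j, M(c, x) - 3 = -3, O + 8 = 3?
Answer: 118104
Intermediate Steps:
O = -5 (O = -8 + 3 = -5)
M(c, x) = 0 (M(c, x) = 3 - 3 = 0)
A(j, U) = -3 + U/j
R(y, d) = y - 3*d (R(y, d) = (-3 + 0/d)*d + y = (-3 + 0)*d + y = -3*d + y = y - 3*d)
(238 + 294)*(142 + R(20, -4*5)) = (238 + 294)*(142 + (20 - (-12)*5)) = 532*(142 + (20 - 3*(-20))) = 532*(142 + (20 + 60)) = 532*(142 + 80) = 532*222 = 118104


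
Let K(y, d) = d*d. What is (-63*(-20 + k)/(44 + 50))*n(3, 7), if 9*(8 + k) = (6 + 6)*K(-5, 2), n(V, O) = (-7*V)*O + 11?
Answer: -97104/47 ≈ -2066.0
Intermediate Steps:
K(y, d) = d²
n(V, O) = 11 - 7*O*V (n(V, O) = -7*O*V + 11 = 11 - 7*O*V)
k = -8/3 (k = -8 + ((6 + 6)*2²)/9 = -8 + (12*4)/9 = -8 + (⅑)*48 = -8 + 16/3 = -8/3 ≈ -2.6667)
(-63*(-20 + k)/(44 + 50))*n(3, 7) = (-63*(-20 - 8/3)/(44 + 50))*(11 - 7*7*3) = (-(-1428)/94)*(11 - 147) = -(-1428)/94*(-136) = -63*(-34/141)*(-136) = (714/47)*(-136) = -97104/47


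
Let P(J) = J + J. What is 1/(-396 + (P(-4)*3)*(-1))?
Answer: -1/372 ≈ -0.0026882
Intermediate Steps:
P(J) = 2*J
1/(-396 + (P(-4)*3)*(-1)) = 1/(-396 + ((2*(-4))*3)*(-1)) = 1/(-396 - 8*3*(-1)) = 1/(-396 - 24*(-1)) = 1/(-396 + 24) = 1/(-372) = -1/372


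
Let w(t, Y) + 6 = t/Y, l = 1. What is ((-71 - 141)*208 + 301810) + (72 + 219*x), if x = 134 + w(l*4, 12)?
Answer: 285891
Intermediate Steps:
w(t, Y) = -6 + t/Y
x = 385/3 (x = 134 + (-6 + (1*4)/12) = 134 + (-6 + 4*(1/12)) = 134 + (-6 + 1/3) = 134 - 17/3 = 385/3 ≈ 128.33)
((-71 - 141)*208 + 301810) + (72 + 219*x) = ((-71 - 141)*208 + 301810) + (72 + 219*(385/3)) = (-212*208 + 301810) + (72 + 28105) = (-44096 + 301810) + 28177 = 257714 + 28177 = 285891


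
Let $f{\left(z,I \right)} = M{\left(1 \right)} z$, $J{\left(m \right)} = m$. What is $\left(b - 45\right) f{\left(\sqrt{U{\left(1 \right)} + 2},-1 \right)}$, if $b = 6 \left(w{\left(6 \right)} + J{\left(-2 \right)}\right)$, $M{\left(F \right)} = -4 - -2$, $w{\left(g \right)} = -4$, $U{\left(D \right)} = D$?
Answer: $162 \sqrt{3} \approx 280.59$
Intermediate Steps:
$M{\left(F \right)} = -2$ ($M{\left(F \right)} = -4 + 2 = -2$)
$f{\left(z,I \right)} = - 2 z$
$b = -36$ ($b = 6 \left(-4 - 2\right) = 6 \left(-6\right) = -36$)
$\left(b - 45\right) f{\left(\sqrt{U{\left(1 \right)} + 2},-1 \right)} = \left(-36 - 45\right) \left(- 2 \sqrt{1 + 2}\right) = - 81 \left(- 2 \sqrt{3}\right) = 162 \sqrt{3}$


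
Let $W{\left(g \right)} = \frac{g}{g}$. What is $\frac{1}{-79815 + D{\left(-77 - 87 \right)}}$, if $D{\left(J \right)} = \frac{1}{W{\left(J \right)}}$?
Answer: $- \frac{1}{79814} \approx -1.2529 \cdot 10^{-5}$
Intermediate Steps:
$W{\left(g \right)} = 1$
$D{\left(J \right)} = 1$ ($D{\left(J \right)} = 1^{-1} = 1$)
$\frac{1}{-79815 + D{\left(-77 - 87 \right)}} = \frac{1}{-79815 + 1} = \frac{1}{-79814} = - \frac{1}{79814}$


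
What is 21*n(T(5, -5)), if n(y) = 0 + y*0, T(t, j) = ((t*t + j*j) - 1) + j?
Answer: 0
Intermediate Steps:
T(t, j) = -1 + j + j² + t² (T(t, j) = ((t² + j²) - 1) + j = ((j² + t²) - 1) + j = (-1 + j² + t²) + j = -1 + j + j² + t²)
n(y) = 0 (n(y) = 0 + 0 = 0)
21*n(T(5, -5)) = 21*0 = 0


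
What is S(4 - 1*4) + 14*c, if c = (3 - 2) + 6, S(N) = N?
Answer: 98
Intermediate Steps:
c = 7 (c = 1 + 6 = 7)
S(4 - 1*4) + 14*c = (4 - 1*4) + 14*7 = (4 - 4) + 98 = 0 + 98 = 98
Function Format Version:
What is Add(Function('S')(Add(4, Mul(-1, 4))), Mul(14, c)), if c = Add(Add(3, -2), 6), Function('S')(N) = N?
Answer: 98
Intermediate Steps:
c = 7 (c = Add(1, 6) = 7)
Add(Function('S')(Add(4, Mul(-1, 4))), Mul(14, c)) = Add(Add(4, Mul(-1, 4)), Mul(14, 7)) = Add(Add(4, -4), 98) = Add(0, 98) = 98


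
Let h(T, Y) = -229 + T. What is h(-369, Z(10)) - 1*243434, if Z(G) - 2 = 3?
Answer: -244032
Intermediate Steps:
Z(G) = 5 (Z(G) = 2 + 3 = 5)
h(-369, Z(10)) - 1*243434 = (-229 - 369) - 1*243434 = -598 - 243434 = -244032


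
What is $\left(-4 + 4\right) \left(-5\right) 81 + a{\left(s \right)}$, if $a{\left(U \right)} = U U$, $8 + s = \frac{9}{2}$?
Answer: $\frac{49}{4} \approx 12.25$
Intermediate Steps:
$s = - \frac{7}{2}$ ($s = -8 + \frac{9}{2} = - \frac{7}{2} \approx -3.5$)
$a{\left(U \right)} = U^{2}$
$\left(-4 + 4\right) \left(-5\right) 81 + a{\left(s \right)} = \left(-4 + 4\right) \left(-5\right) 81 + \left(- \frac{7}{2}\right)^{2} = 0 \left(-5\right) 81 + \frac{49}{4} = 0 \cdot 81 + \frac{49}{4} = 0 + \frac{49}{4} = \frac{49}{4}$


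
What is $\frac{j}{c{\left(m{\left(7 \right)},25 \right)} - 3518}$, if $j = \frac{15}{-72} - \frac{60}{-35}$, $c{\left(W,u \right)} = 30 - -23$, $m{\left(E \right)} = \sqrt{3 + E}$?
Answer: $- \frac{23}{52920} \approx -0.00043462$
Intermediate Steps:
$c{\left(W,u \right)} = 53$ ($c{\left(W,u \right)} = 30 + 23 = 53$)
$j = \frac{253}{168}$ ($j = 15 \left(- \frac{1}{72}\right) - - \frac{12}{7} = - \frac{5}{24} + \frac{12}{7} = \frac{253}{168} \approx 1.506$)
$\frac{j}{c{\left(m{\left(7 \right)},25 \right)} - 3518} = \frac{253}{168 \left(53 - 3518\right)} = \frac{253}{168 \left(-3465\right)} = \frac{253}{168} \left(- \frac{1}{3465}\right) = - \frac{23}{52920}$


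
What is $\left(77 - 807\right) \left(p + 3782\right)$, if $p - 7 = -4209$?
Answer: $306600$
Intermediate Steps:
$p = -4202$ ($p = 7 - 4209 = -4202$)
$\left(77 - 807\right) \left(p + 3782\right) = \left(77 - 807\right) \left(-4202 + 3782\right) = \left(-730\right) \left(-420\right) = 306600$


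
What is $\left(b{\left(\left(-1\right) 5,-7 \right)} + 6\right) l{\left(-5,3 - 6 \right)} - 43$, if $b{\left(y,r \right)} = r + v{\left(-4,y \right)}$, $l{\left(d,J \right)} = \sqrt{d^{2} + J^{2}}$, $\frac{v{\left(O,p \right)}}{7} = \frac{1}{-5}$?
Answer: $-43 - \frac{12 \sqrt{34}}{5} \approx -56.994$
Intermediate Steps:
$v{\left(O,p \right)} = - \frac{7}{5}$ ($v{\left(O,p \right)} = \frac{7}{-5} = 7 \left(- \frac{1}{5}\right) = - \frac{7}{5}$)
$l{\left(d,J \right)} = \sqrt{J^{2} + d^{2}}$
$b{\left(y,r \right)} = - \frac{7}{5} + r$ ($b{\left(y,r \right)} = r - \frac{7}{5} = - \frac{7}{5} + r$)
$\left(b{\left(\left(-1\right) 5,-7 \right)} + 6\right) l{\left(-5,3 - 6 \right)} - 43 = \left(\left(- \frac{7}{5} - 7\right) + 6\right) \sqrt{\left(3 - 6\right)^{2} + \left(-5\right)^{2}} - 43 = \left(- \frac{42}{5} + 6\right) \sqrt{\left(3 - 6\right)^{2} + 25} - 43 = - \frac{12 \sqrt{\left(-3\right)^{2} + 25}}{5} - 43 = - \frac{12 \sqrt{9 + 25}}{5} - 43 = - \frac{12 \sqrt{34}}{5} - 43 = -43 - \frac{12 \sqrt{34}}{5}$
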